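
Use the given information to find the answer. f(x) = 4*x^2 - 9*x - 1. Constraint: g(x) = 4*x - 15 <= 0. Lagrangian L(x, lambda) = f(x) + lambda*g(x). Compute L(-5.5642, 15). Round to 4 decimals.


Step 1: Evaluate f(x).
f(-5.5642) = 4*(-5.5642)^2 - 9*(-5.5642) - 1 = 172.9191
Step 2: Evaluate g(x).
g(-5.5642) = 4*-5.5642 - 15 = -37.2568
Step 3: Compute Lagrangian.
L = 172.9191 + 15*-37.2568 = -385.9329


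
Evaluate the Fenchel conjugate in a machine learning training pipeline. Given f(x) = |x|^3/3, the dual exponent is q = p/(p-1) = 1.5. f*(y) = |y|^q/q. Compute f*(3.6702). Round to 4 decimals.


The conjugate exponent q satisfies 1/p + 1/q = 1.
p = 3, so q = 3/(3 - 1) = 1.5
|y|^q = 3.6702^1.5 = 7.0313
f*(3.6702) = 7.0313 / 1.5 = 4.6875


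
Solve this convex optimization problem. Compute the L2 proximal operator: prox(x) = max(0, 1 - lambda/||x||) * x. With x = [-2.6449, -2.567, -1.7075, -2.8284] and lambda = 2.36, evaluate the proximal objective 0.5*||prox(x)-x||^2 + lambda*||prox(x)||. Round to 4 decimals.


Step 1: Compute ||x||.
||x|| = 4.9498
Step 2: Compute scaling factor.
scale = max(0, 1 - 2.36/4.9498) = 0.5232
Step 3: prox(x) = [-1.3838, -1.3431, -0.8934, -1.4799]
||prox(x)|| = 2.5898
Step 4: Proximal objective.
0.5*||prox-x||^2 = 2.7848
lambda*||prox|| = 6.1119
Total = 8.8967


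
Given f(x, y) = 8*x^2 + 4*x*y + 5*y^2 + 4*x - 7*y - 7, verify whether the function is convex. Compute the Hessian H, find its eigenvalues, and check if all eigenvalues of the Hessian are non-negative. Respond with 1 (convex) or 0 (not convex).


The Hessian of f(x,y) = 8*x^2 + 4*x*y + 5*y^2 + 4*x - 7*y - 7 is:
H = [[16, 4], [4, 10]]
Trace = 16 + 10 = 26
Determinant = 16*10 - (4)^2 = 144
Discriminant = (26)^2 - 4*144 = 100.0
Eigenvalues: lambda_1 = 8.0, lambda_2 = 18.0
The function is convex.

1


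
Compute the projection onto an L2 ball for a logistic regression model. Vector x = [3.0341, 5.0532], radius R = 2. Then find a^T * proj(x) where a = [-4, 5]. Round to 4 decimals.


Step 1: Compute ||x|| (intermediates to 6 decimals).
||x|| = sqrt(3.0341^2 + 5.0532^2) = 5.894115
Step 2: Project.
Since ||x|| > R, scale = R/||x|| = 2/5.894115 = 0.339322, proj(x) = scale * x
proj(x) = [1.029537, 1.714662]
Step 3: Dot product.
a^T * proj(x) = -4*1.029537 + 5*1.714662 = 4.4552


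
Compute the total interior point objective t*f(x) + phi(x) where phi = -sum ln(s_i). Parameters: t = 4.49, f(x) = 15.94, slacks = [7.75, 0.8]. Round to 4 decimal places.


Step 1: Compute log-barrier.
ln values: [2.0477, -0.2231]
phi = -(2.0477 - 0.2231) = -1.8245
Step 2: Compute augmented objective.
t*f(x) = 4.49*15.94 = 71.5706
Total = 71.5706 - 1.8245 = 69.7461


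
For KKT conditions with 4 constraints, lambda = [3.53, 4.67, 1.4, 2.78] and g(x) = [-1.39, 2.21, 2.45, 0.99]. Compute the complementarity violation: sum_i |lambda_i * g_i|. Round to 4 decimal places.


KKT complementary slackness check:
lambda_1 * g_1 = 3.53 * -1.39 = -4.9067
lambda_2 * g_2 = 4.67 * 2.21 = 10.3207
lambda_3 * g_3 = 1.4 * 2.45 = 3.43
lambda_4 * g_4 = 2.78 * 0.99 = 2.7522
Total violation = 4.9067 + 10.3207 + 3.43 + 2.7522 = 21.4096


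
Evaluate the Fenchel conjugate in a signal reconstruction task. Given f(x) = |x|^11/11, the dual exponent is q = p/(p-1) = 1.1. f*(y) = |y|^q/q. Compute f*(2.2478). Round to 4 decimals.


The conjugate exponent q satisfies 1/p + 1/q = 1.
p = 11, so q = 11/(11 - 1) = 1.1
|y|^q = 2.2478^1.1 = 2.4374
f*(2.2478) = 2.4374 / 1.1 = 2.2159


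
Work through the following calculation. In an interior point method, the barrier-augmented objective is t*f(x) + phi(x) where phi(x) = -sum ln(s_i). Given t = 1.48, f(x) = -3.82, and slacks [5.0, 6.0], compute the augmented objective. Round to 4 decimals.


Step 1: Compute log-barrier.
ln values: [1.6094, 1.7918]
phi = -(1.6094 + 1.7918) = -3.4012
Step 2: Compute augmented objective.
t*f(x) = 1.48*-3.82 = -5.6536
Total = -5.6536 - 3.4012 = -9.0548


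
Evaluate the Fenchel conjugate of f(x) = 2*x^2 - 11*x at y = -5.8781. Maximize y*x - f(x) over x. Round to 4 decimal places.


f*(y) = sup_x {y*x - a*x^2 - b*x} = sup_x {(y-b)*x - a*x^2}
FOC: (y - b) - 2a*x = 0 => x* = (y - b)/(2a)
x* = (-5.8781 + 11)/(2*2) = 1.2805
f*(-5.8781) = (y-b)^2/(4a) = (-5.8781 + 11)^2/(4*2)
= 26.2339/8 = 3.2792


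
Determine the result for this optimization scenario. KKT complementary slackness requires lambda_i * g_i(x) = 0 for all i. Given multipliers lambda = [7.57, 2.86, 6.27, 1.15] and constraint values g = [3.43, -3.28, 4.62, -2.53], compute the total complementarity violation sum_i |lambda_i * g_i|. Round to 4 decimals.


KKT complementary slackness check:
lambda_1 * g_1 = 7.57 * 3.43 = 25.9651
lambda_2 * g_2 = 2.86 * -3.28 = -9.3808
lambda_3 * g_3 = 6.27 * 4.62 = 28.9674
lambda_4 * g_4 = 1.15 * -2.53 = -2.9095
Total violation = 25.9651 + 9.3808 + 28.9674 + 2.9095 = 67.2228


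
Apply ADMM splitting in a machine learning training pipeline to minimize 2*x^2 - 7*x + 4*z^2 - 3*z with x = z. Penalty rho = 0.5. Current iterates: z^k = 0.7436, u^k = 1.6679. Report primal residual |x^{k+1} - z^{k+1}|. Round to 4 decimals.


ADMM iteration with rho = 0.5, z^k = 0.7436, u^k = 1.6679
Step 1: x-update.
Minimize 2*x^2 - 7*x + (0.5/2)*(x - 0.7436 + 1.6679)^2
FOC: (2*2 + 0.5)*x = 7 + 0.5*(0.7436 - 1.6679)
x^{k+1} = 1.4529
Step 2: z-update.
Minimize 4*z^2 - 3*z + (0.5/2)*(1.4529 - z + 1.6679)^2
FOC: (2*4 + 0.5)*z = 3 + 0.5*(1.4529 + 1.6679)
z^{k+1} = 0.5365
Step 3: u-update.
u^{k+1} = 1.6679 + 1.4529 - 0.5365 = 2.5842
Step 4: Primal residual = |1.4529 - 0.5365| = 0.9163


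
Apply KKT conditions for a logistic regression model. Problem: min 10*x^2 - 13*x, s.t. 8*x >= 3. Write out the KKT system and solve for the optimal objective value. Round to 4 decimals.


Step 1: Try lambda = 0 (constraint inactive).
Stationarity: 2*10*x - 13 = 0
x* = 13/(2*10) = 0.65
Check constraint: 8*0.65 = 5.2 >= 3 -- satisfied.
Step 2: Compute optimal value.
f(x*) = 10*0.65^2 - 13*0.65 = -4.225


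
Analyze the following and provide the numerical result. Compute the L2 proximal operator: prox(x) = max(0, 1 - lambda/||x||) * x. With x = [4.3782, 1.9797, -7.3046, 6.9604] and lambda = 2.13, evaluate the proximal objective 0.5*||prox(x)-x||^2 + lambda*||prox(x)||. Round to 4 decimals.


Step 1: Compute ||x||.
||x|| = 11.1755
Step 2: Compute scaling factor.
scale = max(0, 1 - 2.13/11.1755) = 0.8094
Step 3: prox(x) = [3.5437, 1.6024, -5.9124, 5.6338]
||prox(x)|| = 9.0455
Step 4: Proximal objective.
0.5*||prox-x||^2 = 2.2685
lambda*||prox|| = 19.2669
Total = 21.5354


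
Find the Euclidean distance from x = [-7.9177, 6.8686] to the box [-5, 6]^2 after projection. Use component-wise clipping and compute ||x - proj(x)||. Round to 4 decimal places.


Project each component onto [-5, 6].
clip(-7.9177) = -5.0, clip(6.8686) = 6.0
Projection = [-5.0, 6.0]
Squared diffs: [8.513, 0.7545]
Distance = sqrt(9.2675) = 3.0442


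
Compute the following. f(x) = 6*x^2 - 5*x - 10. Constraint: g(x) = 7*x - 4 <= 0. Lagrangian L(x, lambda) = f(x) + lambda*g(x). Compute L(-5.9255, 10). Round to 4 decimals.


Step 1: Evaluate f(x).
f(-5.9255) = 6*(-5.9255)^2 - 5*(-5.9255) - 10 = 230.2968
Step 2: Evaluate g(x).
g(-5.9255) = 7*-5.9255 - 4 = -45.4785
Step 3: Compute Lagrangian.
L = 230.2968 + 10*-45.4785 = -224.4882


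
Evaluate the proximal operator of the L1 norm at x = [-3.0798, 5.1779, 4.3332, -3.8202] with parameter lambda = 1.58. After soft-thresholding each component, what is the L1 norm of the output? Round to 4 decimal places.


Soft-thresholding with lambda = 1.58:
prox(-3.0798) = sign(-3.0798)*max(|-3.0798| - 1.58, 0) = -1.4998
prox(5.1779) = sign(5.1779)*max(|5.1779| - 1.58, 0) = 3.5979
prox(4.3332) = sign(4.3332)*max(|4.3332| - 1.58, 0) = 2.7532
prox(-3.8202) = sign(-3.8202)*max(|-3.8202| - 1.58, 0) = -2.2402
prox(x) = [-1.4998, 3.5979, 2.7532, -2.2402]
||prox(x)||_1 = 1.4998 + 3.5979 + 2.7532 + 2.2402 = 10.0911


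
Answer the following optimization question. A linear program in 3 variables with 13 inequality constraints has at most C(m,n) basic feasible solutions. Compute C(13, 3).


Each vertex corresponds to some choice of n active constraints out of m, so the number of vertices is at most C(m, n) = m! / (n!(m-n)!).
m = 13, n = 3
Numerator: 13 * 12 * 11
Denominator: 3! = 6
C(13, 3) = 286


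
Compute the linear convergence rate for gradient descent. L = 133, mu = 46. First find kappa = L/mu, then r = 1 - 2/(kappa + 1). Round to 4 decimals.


Step 1: Compute the condition number.
kappa = L/mu = 133/46 = 2.8913
Step 2: Compute the convergence rate.
r = 1 - 2/(kappa + 1) = 1 - 2*mu/(L + mu) = (L - mu)/(L + mu) = 87/179 = 0.486


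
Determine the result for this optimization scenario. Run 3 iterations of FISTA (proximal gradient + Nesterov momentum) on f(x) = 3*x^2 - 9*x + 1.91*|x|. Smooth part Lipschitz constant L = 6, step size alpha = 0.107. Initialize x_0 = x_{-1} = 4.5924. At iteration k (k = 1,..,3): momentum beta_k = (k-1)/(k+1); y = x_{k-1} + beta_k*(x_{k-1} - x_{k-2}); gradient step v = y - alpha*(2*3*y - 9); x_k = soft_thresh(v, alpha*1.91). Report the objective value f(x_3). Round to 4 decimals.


FISTA on f(x) = 3*x^2 - 9*x + 1.91*|x|
L = 6, alpha = 0.107
Iteration 1: beta = 0.0, y = 4.5924 + 0.0*(4.5924 - 4.5924) = 4.5924
  grad(y) = 18.5544, v = y - alpha*grad = 2.6071
  prox(v) = soft_thresh(2.6071, 0.2044) = 2.4027
Iteration 2: beta = 0.3333, y = 2.4027 + 0.3333*(2.4027 - 4.5924) = 1.6728
  grad(y) = 1.0369, v = y - alpha*grad = 1.5619
  prox(v) = soft_thresh(1.5619, 0.2044) = 1.3575
Iteration 3: beta = 0.5, y = 1.3575 + 0.5*(1.3575 - 2.4027) = 0.8349
  grad(y) = -3.9907, v = y - alpha*grad = 1.2619
  prox(v) = soft_thresh(1.2619, 0.2044) = 1.0575
f(x_3) = 3*1.0575^2 - 9*1.0575 + 1.91*|1.0575| = -4.1428


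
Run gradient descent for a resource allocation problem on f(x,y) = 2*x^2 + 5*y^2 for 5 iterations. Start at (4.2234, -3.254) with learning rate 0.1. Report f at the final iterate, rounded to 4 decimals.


Gradient descent on f(x,y) = 2*x^2 + 5*y^2.
Starting point: (4.2234, -3.254), alpha = 0.1
Step 1: grad_x = 2*2*4.2234 = 16.8936, grad_y = 2*5*-3.254 = -32.54
  x_1 = 4.2234 - 0.1*16.8936 = 2.534
  y_1 = -3.254 - 0.1*-32.54 = 0.0
Step 2: grad_x = 2*2*2.534 = 10.1362, grad_y = 2*5*0.0 = 0.0
  x_2 = 2.534 - 0.1*10.1362 = 1.5204
  y_2 = 0.0 - 0.1*0.0 = 0.0
Step 3: grad_x = 2*2*1.5204 = 6.0817, grad_y = 2*5*0.0 = 0.0
  x_3 = 1.5204 - 0.1*6.0817 = 0.9123
  y_3 = 0.0 - 0.1*0.0 = 0.0
Step 4: grad_x = 2*2*0.9123 = 3.649, grad_y = 2*5*0.0 = 0.0
  x_4 = 0.9123 - 0.1*3.649 = 0.5474
  y_4 = 0.0 - 0.1*0.0 = 0.0
Step 5: grad_x = 2*2*0.5474 = 2.1894, grad_y = 2*5*0.0 = 0.0
  x_5 = 0.5474 - 0.1*2.1894 = 0.3284
  y_5 = 0.0 - 0.1*0.0 = 0.0
f(0.3284, 0.0) = 2*0.3284^2 + 5*0.0^2 = 0.2157


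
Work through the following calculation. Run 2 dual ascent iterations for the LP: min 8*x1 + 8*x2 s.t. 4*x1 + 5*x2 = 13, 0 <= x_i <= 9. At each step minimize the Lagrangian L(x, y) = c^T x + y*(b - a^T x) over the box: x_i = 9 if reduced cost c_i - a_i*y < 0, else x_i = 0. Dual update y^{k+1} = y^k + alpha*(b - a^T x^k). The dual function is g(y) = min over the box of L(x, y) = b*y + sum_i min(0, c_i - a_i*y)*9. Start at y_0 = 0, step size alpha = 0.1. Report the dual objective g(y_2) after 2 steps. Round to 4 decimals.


Dual ascent for LP: min 8*x1 + 8*x2, 4*x1 + 5*x2 = 13, 0 <= x_i <= 9
Step 1: y^k = 0.0, reduced costs: (8.0, 8.0)
  x^k = (0.0, 0.0), subgradient = b - a^T x = 13.0
  y^{k+1} = 0.0 + 0.1*13.0 = 1.3
Step 2: y^k = 1.3, reduced costs: (2.8, 1.5)
  x^k = (0.0, 0.0), subgradient = b - a^T x = 13.0
  y^{k+1} = 1.3 + 0.1*13.0 = 2.6
Dual objective at y_2 = 2.6: reduced costs (-2.4, -5.0), box minimizer x = (9.0, 9.0)
g(y_2) = b*y + (c1 - a1*y)*x1 + (c2 - a2*y)*x2 = 13*2.6 + (-2.4)*9.0 + (-5.0)*9.0 = 33.8 - 21.6 - 45.0 = -32.8


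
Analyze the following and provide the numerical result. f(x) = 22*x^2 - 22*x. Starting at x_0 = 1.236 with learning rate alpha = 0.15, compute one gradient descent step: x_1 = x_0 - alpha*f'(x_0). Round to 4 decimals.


We compute the gradient at x_0 and apply the update.
f'(x) = 44*x - 22
f'(1.236) = 44*1.236 - 22 = 32.384
x_1 = 1.236 - 0.15*32.384 = -3.6216


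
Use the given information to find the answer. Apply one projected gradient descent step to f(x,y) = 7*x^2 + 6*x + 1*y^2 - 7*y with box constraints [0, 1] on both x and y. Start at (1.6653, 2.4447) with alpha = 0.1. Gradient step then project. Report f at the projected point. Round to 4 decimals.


Step 1: Compute gradient at (1.6653, 2.4447).
grad_x = 2*7*1.6653 + 6 = 29.3142
grad_y = 2*1*2.4447 - 7 = -2.1106
Step 2: Gradient step.
x_raw = 1.6653 - 0.1*29.3142 = -1.2661
y_raw = 2.4447 - 0.1*-2.1106 = 2.6558
Step 3: Project onto [0, 1].
x_proj = clip(-1.2661) = 0.0
y_proj = clip(2.6558) = 1.0
Step 4: Evaluate f.
f(0.0, 1.0) = -6.0


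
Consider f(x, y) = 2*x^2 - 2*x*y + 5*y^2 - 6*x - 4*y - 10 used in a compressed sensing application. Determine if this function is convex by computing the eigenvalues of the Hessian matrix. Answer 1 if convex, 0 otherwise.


The Hessian of f(x,y) = 2*x^2 - 2*x*y + 5*y^2 - 6*x - 4*y - 10 is:
H = [[4, -2], [-2, 10]]
Trace = 4 + 10 = 14
Determinant = 4*10 - (-2)^2 = 36
Discriminant = (14)^2 - 4*36 = 52.0
Eigenvalues: lambda_1 = 3.3944, lambda_2 = 10.6056
The function is convex.

1


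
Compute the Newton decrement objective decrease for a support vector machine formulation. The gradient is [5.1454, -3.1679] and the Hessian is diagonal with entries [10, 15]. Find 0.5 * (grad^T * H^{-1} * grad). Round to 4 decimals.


Step 1: H is diagonal, so H^(-1) * g = [0.5145, -0.2112].
Step 2: g^T H^(-1) g = sum_i g_i^2 / H_ii
  = (5.1454)^2/10 + (-3.1679)^2/15
  = 2.6475 + 0.669 = 3.3166
Step 3: Objective decrease = 0.5 * g^T H^(-1) g = 1.6583


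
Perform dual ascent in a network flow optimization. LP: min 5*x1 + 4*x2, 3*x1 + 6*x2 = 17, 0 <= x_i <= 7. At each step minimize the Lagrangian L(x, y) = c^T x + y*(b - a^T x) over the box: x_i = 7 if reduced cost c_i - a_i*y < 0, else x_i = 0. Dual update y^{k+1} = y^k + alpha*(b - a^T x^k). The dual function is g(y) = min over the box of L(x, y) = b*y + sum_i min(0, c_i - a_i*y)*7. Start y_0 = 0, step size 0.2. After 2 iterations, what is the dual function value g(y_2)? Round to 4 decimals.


Dual ascent for LP: min 5*x1 + 4*x2, 3*x1 + 6*x2 = 17, 0 <= x_i <= 7
Step 1: y^k = 0.0, reduced costs: (5.0, 4.0)
  x^k = (0.0, 0.0), subgradient = b - a^T x = 17.0
  y^{k+1} = 0.0 + 0.2*17.0 = 3.4
Step 2: y^k = 3.4, reduced costs: (-5.2, -16.4)
  x^k = (7.0, 7.0), subgradient = b - a^T x = -46.0
  y^{k+1} = 3.4 + 0.2*-46.0 = -5.8
Dual objective at y_2 = -5.8: reduced costs (22.4, 38.8), box minimizer x = (0.0, 0.0)
g(y_2) = b*y + (c1 - a1*y)*x1 + (c2 - a2*y)*x2 = 17*(-5.8) + 22.4*0.0 + 38.8*0.0 = -98.6 + 0.0 + 0.0 = -98.6


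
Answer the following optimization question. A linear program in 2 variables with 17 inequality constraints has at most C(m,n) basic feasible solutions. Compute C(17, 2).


Each vertex corresponds to some choice of n active constraints out of m, so the number of vertices is at most C(m, n) = m! / (n!(m-n)!).
m = 17, n = 2
Numerator: 17 * 16
Denominator: 2! = 2
C(17, 2) = 136


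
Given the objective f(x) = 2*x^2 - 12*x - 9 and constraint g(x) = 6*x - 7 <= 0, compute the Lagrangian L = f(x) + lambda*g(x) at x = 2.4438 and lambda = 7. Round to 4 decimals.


Step 1: Evaluate f(x).
f(2.4438) = 2*2.4438^2 - 12*2.4438 - 9 = -26.3813
Step 2: Evaluate g(x).
g(2.4438) = 6*2.4438 - 7 = 7.6628
Step 3: Compute Lagrangian.
L = -26.3813 + 7*7.6628 = 27.2583


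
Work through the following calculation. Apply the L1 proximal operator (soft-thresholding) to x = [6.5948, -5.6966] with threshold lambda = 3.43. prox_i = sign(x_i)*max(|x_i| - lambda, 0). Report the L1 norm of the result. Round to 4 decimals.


Soft-thresholding with lambda = 3.43:
prox(6.5948) = sign(6.5948)*max(|6.5948| - 3.43, 0) = 3.1648
prox(-5.6966) = sign(-5.6966)*max(|-5.6966| - 3.43, 0) = -2.2666
prox(x) = [3.1648, -2.2666]
||prox(x)||_1 = 3.1648 + 2.2666 = 5.4314


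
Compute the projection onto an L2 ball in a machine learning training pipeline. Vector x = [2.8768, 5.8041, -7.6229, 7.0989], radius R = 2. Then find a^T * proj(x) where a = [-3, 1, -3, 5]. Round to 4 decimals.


Step 1: Compute ||x|| (intermediates to 6 decimals).
||x|| = sqrt(2.8768^2 + 5.8041^2 + (-7.6229)^2 + 7.0989^2) = 12.26648
Step 2: Project.
Since ||x|| > R, scale = R/||x|| = 2/12.26648 = 0.163046, proj(x) = scale * x
proj(x) = [0.469051, 0.946335, -1.242883, 1.157447]
Step 3: Dot product.
a^T * proj(x) = -3*0.469051 + 1*0.946335 - 3*(-1.242883) + 5*1.157447 = 9.0551


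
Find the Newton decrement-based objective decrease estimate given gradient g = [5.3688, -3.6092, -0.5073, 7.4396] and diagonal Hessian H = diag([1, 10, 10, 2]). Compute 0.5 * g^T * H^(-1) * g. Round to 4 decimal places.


Step 1: H is diagonal, so H^(-1) * g = [5.3688, -0.3609, -0.0507, 3.7198].
Step 2: g^T H^(-1) g = sum_i g_i^2 / H_ii
  = (5.3688)^2/1 + (-3.6092)^2/10 + (-0.5073)^2/10 + (7.4396)^2/2
  = 28.824 + 1.3026 + 0.0257 + 27.6738 = 57.8262
Step 3: Objective decrease = 0.5 * g^T H^(-1) g = 28.9131


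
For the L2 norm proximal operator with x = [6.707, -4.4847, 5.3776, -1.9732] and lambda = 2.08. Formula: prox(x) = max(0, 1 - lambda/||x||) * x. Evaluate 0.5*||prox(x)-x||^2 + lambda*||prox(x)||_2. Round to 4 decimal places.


Step 1: Compute ||x||.
||x|| = 9.8949
Step 2: Compute scaling factor.
scale = max(0, 1 - 2.08/9.8949) = 0.7898
Step 3: prox(x) = [5.2971, -3.542, 4.2472, -1.5584]
||prox(x)|| = 7.8149
Step 4: Proximal objective.
0.5*||prox-x||^2 = 2.1632
lambda*||prox|| = 16.255
Total = 18.4181


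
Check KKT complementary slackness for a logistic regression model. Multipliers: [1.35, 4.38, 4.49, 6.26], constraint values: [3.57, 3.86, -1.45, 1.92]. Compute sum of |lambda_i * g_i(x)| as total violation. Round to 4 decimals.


KKT complementary slackness check:
lambda_1 * g_1 = 1.35 * 3.57 = 4.8195
lambda_2 * g_2 = 4.38 * 3.86 = 16.9068
lambda_3 * g_3 = 4.49 * -1.45 = -6.5105
lambda_4 * g_4 = 6.26 * 1.92 = 12.0192
Total violation = 4.8195 + 16.9068 + 6.5105 + 12.0192 = 40.256


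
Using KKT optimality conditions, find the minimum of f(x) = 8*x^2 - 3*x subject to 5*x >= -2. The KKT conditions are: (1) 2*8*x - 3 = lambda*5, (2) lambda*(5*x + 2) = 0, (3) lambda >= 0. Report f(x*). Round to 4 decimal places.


Step 1: Try lambda = 0 (constraint inactive).
Stationarity: 2*8*x - 3 = 0
x* = 3/(2*8) = 0.1875
Check constraint: 5*0.1875 = 0.9375 >= -2 -- satisfied.
Step 2: Compute optimal value.
f(x*) = 8*0.1875^2 - 3*0.1875 = -0.2813


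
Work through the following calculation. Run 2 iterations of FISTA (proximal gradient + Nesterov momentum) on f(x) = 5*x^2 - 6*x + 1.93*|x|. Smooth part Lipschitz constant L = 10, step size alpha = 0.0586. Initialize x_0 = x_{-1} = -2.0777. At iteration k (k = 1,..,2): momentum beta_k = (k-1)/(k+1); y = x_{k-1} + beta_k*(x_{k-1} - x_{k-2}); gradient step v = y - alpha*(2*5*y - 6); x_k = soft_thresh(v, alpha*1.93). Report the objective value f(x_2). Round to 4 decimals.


FISTA on f(x) = 5*x^2 - 6*x + 1.93*|x|
L = 10, alpha = 0.0586
Iteration 1: beta = 0.0, y = -2.0777 + 0.0*(-2.0777 + 2.0777) = -2.0777
  grad(y) = -26.777, v = y - alpha*grad = -0.5086
  prox(v) = soft_thresh(-0.5086, 0.1131) = -0.3955
Iteration 2: beta = 0.3333, y = -0.3955 + 0.3333*(-0.3955 + 2.0777) = 0.1653
  grad(y) = -4.3473, v = y - alpha*grad = 0.42
  prox(v) = soft_thresh(0.42, 0.1131) = 0.3069
f(x_2) = 5*0.3069^2 - 6*0.3069 + 1.93*|0.3069| = -0.7782


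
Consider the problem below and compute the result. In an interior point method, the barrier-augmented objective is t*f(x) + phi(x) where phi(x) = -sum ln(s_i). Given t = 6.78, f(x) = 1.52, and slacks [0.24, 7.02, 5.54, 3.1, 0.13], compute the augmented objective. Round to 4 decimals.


Step 1: Compute log-barrier.
ln values: [-1.4271, 1.9488, 1.712, 1.1314, -2.0402]
phi = -(-1.4271 + 1.9488 + 1.712 + 1.1314 - 2.0402) = -1.3248
Step 2: Compute augmented objective.
t*f(x) = 6.78*1.52 = 10.3056
Total = 10.3056 - 1.3248 = 8.9808


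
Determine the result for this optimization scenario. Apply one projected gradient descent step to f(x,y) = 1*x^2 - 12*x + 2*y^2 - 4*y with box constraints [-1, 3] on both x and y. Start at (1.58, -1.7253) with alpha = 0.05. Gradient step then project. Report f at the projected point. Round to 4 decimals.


Step 1: Compute gradient at (1.58, -1.7253).
grad_x = 2*1*1.58 - 12 = -8.84
grad_y = 2*2*-1.7253 - 4 = -10.9012
Step 2: Gradient step.
x_raw = 1.58 - 0.05*-8.84 = 2.022
y_raw = -1.7253 - 0.05*-10.9012 = -1.1802
Step 3: Project onto [-1, 3].
x_proj = clip(2.022) = 2.022
y_proj = clip(-1.1802) = -1.0
Step 4: Evaluate f.
f(2.022, -1.0) = -14.1755


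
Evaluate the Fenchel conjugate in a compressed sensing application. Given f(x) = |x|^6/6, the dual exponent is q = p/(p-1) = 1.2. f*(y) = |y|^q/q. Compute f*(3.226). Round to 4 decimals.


The conjugate exponent q satisfies 1/p + 1/q = 1.
p = 6, so q = 6/(6 - 1) = 1.2
|y|^q = 3.226^1.2 = 4.0775
f*(3.226) = 4.0775 / 1.2 = 3.3979


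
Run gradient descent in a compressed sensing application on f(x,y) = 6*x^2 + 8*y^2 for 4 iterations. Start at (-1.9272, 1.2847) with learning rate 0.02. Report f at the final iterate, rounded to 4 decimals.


Gradient descent on f(x,y) = 6*x^2 + 8*y^2.
Starting point: (-1.9272, 1.2847), alpha = 0.02
Step 1: grad_x = 2*6*-1.9272 = -23.1264, grad_y = 2*8*1.2847 = 20.5552
  x_1 = -1.9272 - 0.02*-23.1264 = -1.4647
  y_1 = 1.2847 - 0.02*20.5552 = 0.8736
Step 2: grad_x = 2*6*-1.4647 = -17.5761, grad_y = 2*8*0.8736 = 13.9775
  x_2 = -1.4647 - 0.02*-17.5761 = -1.1132
  y_2 = 0.8736 - 0.02*13.9775 = 0.594
Step 3: grad_x = 2*6*-1.1132 = -13.3578, grad_y = 2*8*0.594 = 9.5047
  x_3 = -1.1132 - 0.02*-13.3578 = -0.846
  y_3 = 0.594 - 0.02*9.5047 = 0.404
Step 4: grad_x = 2*6*-0.846 = -10.1519, grad_y = 2*8*0.404 = 6.4632
  x_4 = -0.846 - 0.02*-10.1519 = -0.643
  y_4 = 0.404 - 0.02*6.4632 = 0.2747
f(-0.643, 0.2747) = 6*(-0.643)^2 + 8*0.2747^2 = 3.084


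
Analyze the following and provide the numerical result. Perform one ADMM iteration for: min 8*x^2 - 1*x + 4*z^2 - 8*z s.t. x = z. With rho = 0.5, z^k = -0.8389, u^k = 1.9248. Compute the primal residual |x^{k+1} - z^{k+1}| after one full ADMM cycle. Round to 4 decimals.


ADMM iteration with rho = 0.5, z^k = -0.8389, u^k = 1.9248
Step 1: x-update.
Minimize 8*x^2 - 1*x + (0.5/2)*(x + 0.8389 + 1.9248)^2
FOC: (2*8 + 0.5)*x = 1 + 0.5*(-0.8389 - 1.9248)
x^{k+1} = -0.0231
Step 2: z-update.
Minimize 4*z^2 - 8*z + (0.5/2)*(-0.0231 - z + 1.9248)^2
FOC: (2*4 + 0.5)*z = 8 + 0.5*(-0.0231 + 1.9248)
z^{k+1} = 1.053
Step 3: u-update.
u^{k+1} = 1.9248 - 0.0231 - 1.053 = 0.8486
Step 4: Primal residual = |-0.0231 - 1.053| = 1.0762


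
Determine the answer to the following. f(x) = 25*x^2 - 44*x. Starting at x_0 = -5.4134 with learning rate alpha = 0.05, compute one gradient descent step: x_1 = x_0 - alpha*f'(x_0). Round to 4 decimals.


We compute the gradient at x_0 and apply the update.
f'(x) = 50*x - 44
f'(-5.4134) = 50*-5.4134 - 44 = -314.67
x_1 = -5.4134 - 0.05*-314.67 = 10.3201


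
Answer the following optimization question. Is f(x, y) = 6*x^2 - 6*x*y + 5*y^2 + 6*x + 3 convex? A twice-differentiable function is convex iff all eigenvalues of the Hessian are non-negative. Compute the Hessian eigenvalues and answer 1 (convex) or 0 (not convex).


The Hessian of f(x,y) = 6*x^2 - 6*x*y + 5*y^2 + 6*x + 3 is:
H = [[12, -6], [-6, 10]]
Trace = 12 + 10 = 22
Determinant = 12*10 - (-6)^2 = 84
Discriminant = (22)^2 - 4*84 = 148.0
Eigenvalues: lambda_1 = 4.9172, lambda_2 = 17.0828
The function is convex.

1


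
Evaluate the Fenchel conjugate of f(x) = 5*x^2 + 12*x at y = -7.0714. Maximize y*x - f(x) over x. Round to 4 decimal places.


f*(y) = sup_x {y*x - a*x^2 - b*x} = sup_x {(y-b)*x - a*x^2}
FOC: (y - b) - 2a*x = 0 => x* = (y - b)/(2a)
x* = (-7.0714 - 12)/(2*5) = -1.9071
f*(-7.0714) = (y-b)^2/(4a) = (-7.0714 - 12)^2/(4*5)
= 363.7183/20 = 18.1859


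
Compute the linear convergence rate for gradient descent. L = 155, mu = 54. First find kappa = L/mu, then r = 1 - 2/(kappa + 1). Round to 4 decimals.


Step 1: Compute the condition number.
kappa = L/mu = 155/54 = 2.8704
Step 2: Compute the convergence rate.
r = 1 - 2/(kappa + 1) = 1 - 2*mu/(L + mu) = (L - mu)/(L + mu) = 101/209 = 0.4833


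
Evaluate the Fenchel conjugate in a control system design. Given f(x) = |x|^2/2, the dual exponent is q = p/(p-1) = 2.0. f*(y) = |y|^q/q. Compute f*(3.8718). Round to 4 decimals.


The conjugate exponent q satisfies 1/p + 1/q = 1.
p = 2, so q = 2/(2 - 1) = 2.0
|y|^q = 3.8718^2.0 = 14.9908
f*(3.8718) = 14.9908 / 2.0 = 7.4954


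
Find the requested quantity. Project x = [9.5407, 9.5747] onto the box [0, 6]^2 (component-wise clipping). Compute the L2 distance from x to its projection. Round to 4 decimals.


Project each component onto [0, 6].
clip(9.5407) = 6.0, clip(9.5747) = 6.0
Projection = [6.0, 6.0]
Squared diffs: [12.5366, 12.7785]
Distance = sqrt(25.3151) = 5.0314


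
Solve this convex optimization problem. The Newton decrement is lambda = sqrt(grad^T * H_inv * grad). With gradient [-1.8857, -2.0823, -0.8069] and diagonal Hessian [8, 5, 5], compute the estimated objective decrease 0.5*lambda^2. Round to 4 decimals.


Step 1: H is diagonal, so H^(-1) * g = [-0.2357, -0.4165, -0.1614].
Step 2: g^T H^(-1) g = sum_i g_i^2 / H_ii
  = (-1.8857)^2/8 + (-2.0823)^2/5 + (-0.8069)^2/5
  = 0.4445 + 0.8672 + 0.1302 = 1.4419
Step 3: Objective decrease = 0.5 * g^T H^(-1) g = 0.7209


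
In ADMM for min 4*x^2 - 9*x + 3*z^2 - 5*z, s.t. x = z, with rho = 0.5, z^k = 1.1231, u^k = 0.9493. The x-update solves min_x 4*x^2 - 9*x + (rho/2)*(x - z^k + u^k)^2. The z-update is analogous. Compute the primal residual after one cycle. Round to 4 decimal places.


ADMM iteration with rho = 0.5, z^k = 1.1231, u^k = 0.9493
Step 1: x-update.
Minimize 4*x^2 - 9*x + (0.5/2)*(x - 1.1231 + 0.9493)^2
FOC: (2*4 + 0.5)*x = 9 + 0.5*(1.1231 - 0.9493)
x^{k+1} = 1.069
Step 2: z-update.
Minimize 3*z^2 - 5*z + (0.5/2)*(1.069 - z + 0.9493)^2
FOC: (2*3 + 0.5)*z = 5 + 0.5*(1.069 + 0.9493)
z^{k+1} = 0.9245
Step 3: u-update.
u^{k+1} = 0.9493 + 1.069 - 0.9245 = 1.0939
Step 4: Primal residual = |1.069 - 0.9245| = 0.1446


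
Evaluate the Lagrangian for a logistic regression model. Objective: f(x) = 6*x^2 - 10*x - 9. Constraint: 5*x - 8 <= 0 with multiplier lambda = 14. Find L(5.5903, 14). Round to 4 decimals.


Step 1: Evaluate f(x).
f(5.5903) = 6*5.5903^2 - 10*5.5903 - 9 = 122.6057
Step 2: Evaluate g(x).
g(5.5903) = 5*5.5903 - 8 = 19.9515
Step 3: Compute Lagrangian.
L = 122.6057 + 14*19.9515 = 401.9267


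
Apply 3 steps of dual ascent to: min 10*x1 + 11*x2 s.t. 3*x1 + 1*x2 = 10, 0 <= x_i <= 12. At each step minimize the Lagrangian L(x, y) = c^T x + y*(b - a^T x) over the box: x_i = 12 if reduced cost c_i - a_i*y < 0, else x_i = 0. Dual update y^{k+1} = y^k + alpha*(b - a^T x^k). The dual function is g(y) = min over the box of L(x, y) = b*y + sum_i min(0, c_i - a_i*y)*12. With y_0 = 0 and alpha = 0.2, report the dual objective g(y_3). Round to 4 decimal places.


Dual ascent for LP: min 10*x1 + 11*x2, 3*x1 + 1*x2 = 10, 0 <= x_i <= 12
Step 1: y^k = 0.0, reduced costs: (10.0, 11.0)
  x^k = (0.0, 0.0), subgradient = b - a^T x = 10.0
  y^{k+1} = 0.0 + 0.2*10.0 = 2.0
Step 2: y^k = 2.0, reduced costs: (4.0, 9.0)
  x^k = (0.0, 0.0), subgradient = b - a^T x = 10.0
  y^{k+1} = 2.0 + 0.2*10.0 = 4.0
Step 3: y^k = 4.0, reduced costs: (-2.0, 7.0)
  x^k = (12.0, 0.0), subgradient = b - a^T x = -26.0
  y^{k+1} = 4.0 + 0.2*-26.0 = -1.2
Dual objective at y_3 = -1.2: reduced costs (13.6, 12.2), box minimizer x = (0.0, 0.0)
g(y_3) = b*y + (c1 - a1*y)*x1 + (c2 - a2*y)*x2 = 10*(-1.2) + 13.6*0.0 + 12.2*0.0 = -12.0 + 0.0 + 0.0 = -12.0


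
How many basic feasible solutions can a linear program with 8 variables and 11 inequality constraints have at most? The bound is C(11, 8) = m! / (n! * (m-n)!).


Each vertex corresponds to some choice of n active constraints out of m, so the number of vertices is at most C(m, n) = m! / (n!(m-n)!).
m = 11, n = 8
Numerator: 11 * 10 * 9 * 8 * 7 * 6 * 5 * 4
Denominator: 8! = 40320
C(11, 8) = 165


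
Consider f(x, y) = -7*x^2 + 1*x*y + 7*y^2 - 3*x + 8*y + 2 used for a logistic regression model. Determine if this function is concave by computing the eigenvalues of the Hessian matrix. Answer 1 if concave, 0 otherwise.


The Hessian of f(x,y) = -7*x^2 + 1*x*y + 7*y^2 - 3*x + 8*y + 2 is:
H = [[-14, 1], [1, 14]]
Trace = -14 + 14 = 0
Determinant = -14*14 - (1)^2 = -197
Discriminant = (0)^2 - 4*-197 = 788.0
Eigenvalues: lambda_1 = -14.0357, lambda_2 = 14.0357
The function is not concave.

0


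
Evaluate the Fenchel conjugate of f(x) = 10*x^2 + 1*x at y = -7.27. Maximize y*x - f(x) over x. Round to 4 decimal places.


f*(y) = sup_x {y*x - a*x^2 - b*x} = sup_x {(y-b)*x - a*x^2}
FOC: (y - b) - 2a*x = 0 => x* = (y - b)/(2a)
x* = (-7.27 - 1)/(2*10) = -0.4135
f*(-7.27) = (y-b)^2/(4a) = (-7.27 - 1)^2/(4*10)
= 68.3929/40 = 1.7098


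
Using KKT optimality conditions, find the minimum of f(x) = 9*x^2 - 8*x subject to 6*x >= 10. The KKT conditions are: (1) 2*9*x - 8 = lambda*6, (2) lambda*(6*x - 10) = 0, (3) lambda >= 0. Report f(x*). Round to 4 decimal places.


Step 1: Try lambda = 0 (constraint inactive).
x_unc = 8/(2*9) = 0.4444
Check: 6*0.4444 = 2.6664 < 10 -- violated!
Step 2: Constraint must be active: 6*x = 10
x* = 10/6 = 5/3 = 1.6667 (rounded; the exact value 5/3 is used below)
lambda = (2*9*(5/3) - 8)/6 = 3.6667
Step 3: Compute optimal value.
f(x*) = 9*(5/3)^2 - 8*(5/3) = 11.6667


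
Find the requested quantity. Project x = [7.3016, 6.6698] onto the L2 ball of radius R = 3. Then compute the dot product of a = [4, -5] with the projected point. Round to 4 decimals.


Step 1: Compute ||x|| (intermediates to 6 decimals).
||x|| = sqrt(7.3016^2 + 6.6698^2) = 9.889368
Step 2: Project.
Since ||x|| > R, scale = R/||x|| = 3/9.889368 = 0.303356, proj(x) = scale * x
proj(x) = [2.214984, 2.023324]
Step 3: Dot product.
a^T * proj(x) = 4*2.214984 - 5*2.023324 = -1.2567


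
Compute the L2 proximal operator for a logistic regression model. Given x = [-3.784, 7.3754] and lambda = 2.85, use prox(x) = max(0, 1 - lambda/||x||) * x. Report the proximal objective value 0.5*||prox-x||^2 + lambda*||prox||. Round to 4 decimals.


Step 1: Compute ||x||.
||x|| = 8.2895
Step 2: Compute scaling factor.
scale = max(0, 1 - 2.85/8.2895) = 0.6562
Step 3: prox(x) = [-2.483, 4.8397]
||prox(x)|| = 5.4395
Step 4: Proximal objective.
0.5*||prox-x||^2 = 4.0613
lambda*||prox|| = 15.5026
Total = 19.5637


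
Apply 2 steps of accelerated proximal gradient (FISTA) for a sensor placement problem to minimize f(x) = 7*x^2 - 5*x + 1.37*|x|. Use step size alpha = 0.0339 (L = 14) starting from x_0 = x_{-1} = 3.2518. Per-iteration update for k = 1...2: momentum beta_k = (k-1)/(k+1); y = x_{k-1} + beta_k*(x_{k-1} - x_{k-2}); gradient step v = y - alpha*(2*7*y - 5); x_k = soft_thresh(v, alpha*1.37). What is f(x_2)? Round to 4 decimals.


FISTA on f(x) = 7*x^2 - 5*x + 1.37*|x|
L = 14, alpha = 0.0339
Iteration 1: beta = 0.0, y = 3.2518 + 0.0*(3.2518 - 3.2518) = 3.2518
  grad(y) = 40.5252, v = y - alpha*grad = 1.878
  prox(v) = soft_thresh(1.878, 0.0464) = 1.8316
Iteration 2: beta = 0.3333, y = 1.8316 + 0.3333*(1.8316 - 3.2518) = 1.3581
  grad(y) = 14.0139, v = y - alpha*grad = 0.8831
  prox(v) = soft_thresh(0.8831, 0.0464) = 0.8366
f(x_2) = 7*0.8366^2 - 5*0.8366 + 1.37*|0.8366| = 1.8626


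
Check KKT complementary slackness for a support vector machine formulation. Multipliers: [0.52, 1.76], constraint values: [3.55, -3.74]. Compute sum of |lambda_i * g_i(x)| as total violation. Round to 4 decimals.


KKT complementary slackness check:
lambda_1 * g_1 = 0.52 * 3.55 = 1.846
lambda_2 * g_2 = 1.76 * -3.74 = -6.5824
Total violation = 1.846 + 6.5824 = 8.4284


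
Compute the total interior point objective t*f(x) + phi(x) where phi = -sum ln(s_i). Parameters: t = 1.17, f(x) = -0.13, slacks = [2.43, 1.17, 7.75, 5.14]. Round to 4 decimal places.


Step 1: Compute log-barrier.
ln values: [0.8879, 0.157, 2.0477, 1.6371]
phi = -(0.8879 + 0.157 + 2.0477 + 1.6371) = -4.7296
Step 2: Compute augmented objective.
t*f(x) = 1.17*-0.13 = -0.1521
Total = -0.1521 - 4.7296 = -4.8817


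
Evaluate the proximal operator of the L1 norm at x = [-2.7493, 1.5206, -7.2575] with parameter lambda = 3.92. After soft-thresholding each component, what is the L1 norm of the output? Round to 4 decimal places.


Soft-thresholding with lambda = 3.92:
prox(-2.7493) = sign(-2.7493)*max(|-2.7493| - 3.92, 0) = 0.0
prox(1.5206) = sign(1.5206)*max(|1.5206| - 3.92, 0) = 0.0
prox(-7.2575) = sign(-7.2575)*max(|-7.2575| - 3.92, 0) = -3.3375
prox(x) = [0.0, 0.0, -3.3375]
||prox(x)||_1 = 0.0 + 0.0 + 3.3375 = 3.3375


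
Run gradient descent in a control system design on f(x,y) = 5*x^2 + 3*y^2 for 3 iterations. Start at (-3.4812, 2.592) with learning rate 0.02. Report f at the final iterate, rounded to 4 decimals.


Gradient descent on f(x,y) = 5*x^2 + 3*y^2.
Starting point: (-3.4812, 2.592), alpha = 0.02
Step 1: grad_x = 2*5*-3.4812 = -34.812, grad_y = 2*3*2.592 = 15.552
  x_1 = -3.4812 - 0.02*-34.812 = -2.785
  y_1 = 2.592 - 0.02*15.552 = 2.281
Step 2: grad_x = 2*5*-2.785 = -27.8496, grad_y = 2*3*2.281 = 13.6858
  x_2 = -2.785 - 0.02*-27.8496 = -2.228
  y_2 = 2.281 - 0.02*13.6858 = 2.0072
Step 3: grad_x = 2*5*-2.228 = -22.2797, grad_y = 2*3*2.0072 = 12.0435
  x_3 = -2.228 - 0.02*-22.2797 = -1.7824
  y_3 = 2.0072 - 0.02*12.0435 = 1.7664
f(-1.7824, 1.7664) = 5*(-1.7824)^2 + 3*1.7664^2 = 25.2445


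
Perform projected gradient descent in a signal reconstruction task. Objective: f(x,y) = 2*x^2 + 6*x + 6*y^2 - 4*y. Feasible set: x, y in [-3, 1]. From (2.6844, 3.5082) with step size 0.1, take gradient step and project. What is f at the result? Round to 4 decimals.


Step 1: Compute gradient at (2.6844, 3.5082).
grad_x = 2*2*2.6844 + 6 = 16.7376
grad_y = 2*6*3.5082 - 4 = 38.0984
Step 2: Gradient step.
x_raw = 2.6844 - 0.1*16.7376 = 1.0106
y_raw = 3.5082 - 0.1*38.0984 = -0.3016
Step 3: Project onto [-3, 1].
x_proj = clip(1.0106) = 1.0
y_proj = clip(-0.3016) = -0.3016
Step 4: Evaluate f.
f(1.0, -0.3016) = 9.7525


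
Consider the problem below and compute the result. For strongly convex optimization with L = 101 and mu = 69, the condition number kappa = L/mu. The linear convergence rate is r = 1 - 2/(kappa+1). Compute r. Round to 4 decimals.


Step 1: Compute the condition number.
kappa = L/mu = 101/69 = 1.4638
Step 2: Compute the convergence rate.
r = 1 - 2/(kappa + 1) = 1 - 2*mu/(L + mu) = (L - mu)/(L + mu) = 32/170 = 0.1882


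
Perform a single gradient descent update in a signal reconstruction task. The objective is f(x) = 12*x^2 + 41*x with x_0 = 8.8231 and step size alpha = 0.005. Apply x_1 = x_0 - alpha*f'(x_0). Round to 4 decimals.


We compute the gradient at x_0 and apply the update.
f'(x) = 24*x + 41
f'(8.8231) = 24*8.8231 + 41 = 252.7544
x_1 = 8.8231 - 0.005*252.7544 = 7.5593


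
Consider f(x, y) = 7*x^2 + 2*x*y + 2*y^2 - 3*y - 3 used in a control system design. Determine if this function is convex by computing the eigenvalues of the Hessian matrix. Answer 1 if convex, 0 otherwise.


The Hessian of f(x,y) = 7*x^2 + 2*x*y + 2*y^2 - 3*y - 3 is:
H = [[14, 2], [2, 4]]
Trace = 14 + 4 = 18
Determinant = 14*4 - (2)^2 = 52
Discriminant = (18)^2 - 4*52 = 116.0
Eigenvalues: lambda_1 = 3.6148, lambda_2 = 14.3852
The function is convex.

1


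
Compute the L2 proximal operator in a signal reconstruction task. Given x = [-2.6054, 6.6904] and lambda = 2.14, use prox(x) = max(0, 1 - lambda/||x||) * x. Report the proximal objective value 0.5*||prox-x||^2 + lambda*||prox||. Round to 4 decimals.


Step 1: Compute ||x||.
||x|| = 7.1798
Step 2: Compute scaling factor.
scale = max(0, 1 - 2.14/7.1798) = 0.7019
Step 3: prox(x) = [-1.8288, 4.6963]
||prox(x)|| = 5.0398
Step 4: Proximal objective.
0.5*||prox-x||^2 = 2.2898
lambda*||prox|| = 10.7852
Total = 13.075


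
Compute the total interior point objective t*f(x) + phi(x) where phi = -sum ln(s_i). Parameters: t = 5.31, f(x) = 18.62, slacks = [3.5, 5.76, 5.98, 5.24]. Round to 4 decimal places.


Step 1: Compute log-barrier.
ln values: [1.2528, 1.7509, 1.7884, 1.6563]
phi = -(1.2528 + 1.7509 + 1.7884 + 1.6563) = -6.4484
Step 2: Compute augmented objective.
t*f(x) = 5.31*18.62 = 98.8722
Total = 98.8722 - 6.4484 = 92.4238


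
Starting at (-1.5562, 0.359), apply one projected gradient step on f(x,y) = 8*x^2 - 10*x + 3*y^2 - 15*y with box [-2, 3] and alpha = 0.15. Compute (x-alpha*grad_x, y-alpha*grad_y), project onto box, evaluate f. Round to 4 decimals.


Step 1: Compute gradient at (-1.5562, 0.359).
grad_x = 2*8*-1.5562 - 10 = -34.8992
grad_y = 2*3*0.359 - 15 = -12.846
Step 2: Gradient step.
x_raw = -1.5562 - 0.15*-34.8992 = 3.6787
y_raw = 0.359 - 0.15*-12.846 = 2.2859
Step 3: Project onto [-2, 3].
x_proj = clip(3.6787) = 3.0
y_proj = clip(2.2859) = 2.2859
Step 4: Evaluate f.
f(3.0, 2.2859) = 23.3875


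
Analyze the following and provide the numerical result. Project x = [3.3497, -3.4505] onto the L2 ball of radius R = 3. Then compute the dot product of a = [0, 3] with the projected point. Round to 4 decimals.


Step 1: Compute ||x|| (intermediates to 6 decimals).
||x|| = sqrt(3.3497^2 + (-3.4505)^2) = 4.808996
Step 2: Project.
Since ||x|| > R, scale = R/||x|| = 3/4.808996 = 0.623831, proj(x) = scale * x
proj(x) = [2.089647, -2.152529]
Step 3: Dot product.
a^T * proj(x) = 0*2.089647 + 3*(-2.152529) = -6.4576


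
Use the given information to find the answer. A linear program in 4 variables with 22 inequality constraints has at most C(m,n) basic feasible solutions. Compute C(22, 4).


Each vertex corresponds to some choice of n active constraints out of m, so the number of vertices is at most C(m, n) = m! / (n!(m-n)!).
m = 22, n = 4
Numerator: 22 * 21 * 20 * 19
Denominator: 4! = 24
C(22, 4) = 7315


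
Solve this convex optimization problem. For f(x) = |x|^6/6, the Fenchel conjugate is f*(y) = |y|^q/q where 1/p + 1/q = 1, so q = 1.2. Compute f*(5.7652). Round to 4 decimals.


The conjugate exponent q satisfies 1/p + 1/q = 1.
p = 6, so q = 6/(6 - 1) = 1.2
|y|^q = 5.7652^1.2 = 8.1842
f*(5.7652) = 8.1842 / 1.2 = 6.8202


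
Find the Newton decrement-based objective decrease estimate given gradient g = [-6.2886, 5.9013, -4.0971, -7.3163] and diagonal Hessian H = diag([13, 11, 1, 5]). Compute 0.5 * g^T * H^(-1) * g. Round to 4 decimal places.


Step 1: H is diagonal, so H^(-1) * g = [-0.4837, 0.5365, -4.0971, -1.4633].
Step 2: g^T H^(-1) g = sum_i g_i^2 / H_ii
  = (-6.2886)^2/13 + (5.9013)^2/11 + (-4.0971)^2/1 + (-7.3163)^2/5
  = 3.042 + 3.1659 + 16.7862 + 10.7056 = 33.6999
Step 3: Objective decrease = 0.5 * g^T H^(-1) g = 16.8499


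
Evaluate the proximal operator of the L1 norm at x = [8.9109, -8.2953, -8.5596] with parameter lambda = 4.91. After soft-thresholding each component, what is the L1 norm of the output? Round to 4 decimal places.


Soft-thresholding with lambda = 4.91:
prox(8.9109) = sign(8.9109)*max(|8.9109| - 4.91, 0) = 4.0009
prox(-8.2953) = sign(-8.2953)*max(|-8.2953| - 4.91, 0) = -3.3853
prox(-8.5596) = sign(-8.5596)*max(|-8.5596| - 4.91, 0) = -3.6496
prox(x) = [4.0009, -3.3853, -3.6496]
||prox(x)||_1 = 4.0009 + 3.3853 + 3.6496 = 11.0358


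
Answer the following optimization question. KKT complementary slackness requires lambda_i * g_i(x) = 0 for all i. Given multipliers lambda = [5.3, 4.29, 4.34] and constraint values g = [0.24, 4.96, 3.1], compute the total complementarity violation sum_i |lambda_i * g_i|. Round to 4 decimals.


KKT complementary slackness check:
lambda_1 * g_1 = 5.3 * 0.24 = 1.272
lambda_2 * g_2 = 4.29 * 4.96 = 21.2784
lambda_3 * g_3 = 4.34 * 3.1 = 13.454
Total violation = 1.272 + 21.2784 + 13.454 = 36.0044


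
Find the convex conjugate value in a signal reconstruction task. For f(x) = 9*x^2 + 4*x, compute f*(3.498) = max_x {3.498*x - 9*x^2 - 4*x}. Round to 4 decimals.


f*(y) = sup_x {y*x - a*x^2 - b*x} = sup_x {(y-b)*x - a*x^2}
FOC: (y - b) - 2a*x = 0 => x* = (y - b)/(2a)
x* = (3.498 - 4)/(2*9) = -0.0279
f*(3.498) = (y-b)^2/(4a) = (3.498 - 4)^2/(4*9)
= 0.252/36 = 0.007
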